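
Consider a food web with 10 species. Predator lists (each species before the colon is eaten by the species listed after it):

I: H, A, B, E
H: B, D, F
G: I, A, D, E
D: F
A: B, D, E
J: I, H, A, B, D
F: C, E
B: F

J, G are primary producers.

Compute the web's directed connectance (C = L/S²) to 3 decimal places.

C = 0.230

The web has S = 10 species and L = 23 feeding links.
C = L / S² = 23 / 100 = 0.2300 ≈ 0.230.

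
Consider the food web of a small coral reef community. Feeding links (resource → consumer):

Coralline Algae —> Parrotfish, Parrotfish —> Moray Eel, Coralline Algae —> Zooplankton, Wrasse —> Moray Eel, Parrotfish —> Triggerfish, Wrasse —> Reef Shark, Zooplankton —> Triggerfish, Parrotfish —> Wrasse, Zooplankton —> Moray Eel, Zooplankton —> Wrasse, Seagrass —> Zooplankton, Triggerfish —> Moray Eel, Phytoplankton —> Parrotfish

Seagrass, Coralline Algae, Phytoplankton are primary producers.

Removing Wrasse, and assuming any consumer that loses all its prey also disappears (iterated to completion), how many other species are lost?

1

Remove Wrasse.
Round 1: Reef Shark (all prey gone) → extinct.
No further losses. Total secondary extinctions: 1.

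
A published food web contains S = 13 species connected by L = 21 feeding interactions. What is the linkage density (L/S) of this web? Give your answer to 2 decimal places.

There are L = 21 links among S = 13 species.
L/S = 21/13 = 1.6154 ≈ 1.62.

L/S = 1.62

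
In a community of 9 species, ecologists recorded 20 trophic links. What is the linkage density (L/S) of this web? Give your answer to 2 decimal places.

There are L = 20 links among S = 9 species.
L/S = 20/9 = 2.2222 ≈ 2.22.

L/S = 2.22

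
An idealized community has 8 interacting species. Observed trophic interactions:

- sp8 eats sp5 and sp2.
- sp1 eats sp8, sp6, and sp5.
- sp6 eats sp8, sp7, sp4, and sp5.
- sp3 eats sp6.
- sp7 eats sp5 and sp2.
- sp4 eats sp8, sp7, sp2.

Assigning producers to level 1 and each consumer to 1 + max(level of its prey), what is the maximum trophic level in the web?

Producers (level 1): sp2, sp5.
sp2 → sp8 → sp4 → sp6 → sp3 gives sp3 level 5.
No species has a prey at level 5, so no species reaches level 6.

5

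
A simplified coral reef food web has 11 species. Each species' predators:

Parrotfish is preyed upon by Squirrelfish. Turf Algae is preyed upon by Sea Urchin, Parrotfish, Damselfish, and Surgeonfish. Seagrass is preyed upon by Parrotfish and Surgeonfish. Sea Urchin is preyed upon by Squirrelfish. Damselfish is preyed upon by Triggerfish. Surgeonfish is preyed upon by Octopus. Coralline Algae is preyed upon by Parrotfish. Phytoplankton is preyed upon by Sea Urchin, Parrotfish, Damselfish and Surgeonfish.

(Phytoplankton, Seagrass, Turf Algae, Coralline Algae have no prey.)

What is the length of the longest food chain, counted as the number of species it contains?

3 species

One longest chain: Phytoplankton → Surgeonfish → Octopus.
It has 3 species and 2 links.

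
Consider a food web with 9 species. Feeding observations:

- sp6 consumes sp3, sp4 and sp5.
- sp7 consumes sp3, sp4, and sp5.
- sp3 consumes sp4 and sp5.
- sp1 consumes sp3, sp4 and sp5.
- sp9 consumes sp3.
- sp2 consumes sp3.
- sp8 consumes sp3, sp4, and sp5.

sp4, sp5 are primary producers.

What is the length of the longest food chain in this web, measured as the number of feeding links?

One longest chain: sp4 → sp3 → sp1.
It has 3 species and 2 links.

2 links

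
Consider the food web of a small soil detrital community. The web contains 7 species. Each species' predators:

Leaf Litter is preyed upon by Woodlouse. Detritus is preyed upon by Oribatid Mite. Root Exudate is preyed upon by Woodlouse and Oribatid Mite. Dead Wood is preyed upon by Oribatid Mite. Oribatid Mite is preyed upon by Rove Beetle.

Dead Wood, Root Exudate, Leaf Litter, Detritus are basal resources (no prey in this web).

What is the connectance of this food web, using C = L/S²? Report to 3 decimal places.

C = 0.122

The web has S = 7 species and L = 6 feeding links.
C = L / S² = 6 / 49 = 0.1224 ≈ 0.122.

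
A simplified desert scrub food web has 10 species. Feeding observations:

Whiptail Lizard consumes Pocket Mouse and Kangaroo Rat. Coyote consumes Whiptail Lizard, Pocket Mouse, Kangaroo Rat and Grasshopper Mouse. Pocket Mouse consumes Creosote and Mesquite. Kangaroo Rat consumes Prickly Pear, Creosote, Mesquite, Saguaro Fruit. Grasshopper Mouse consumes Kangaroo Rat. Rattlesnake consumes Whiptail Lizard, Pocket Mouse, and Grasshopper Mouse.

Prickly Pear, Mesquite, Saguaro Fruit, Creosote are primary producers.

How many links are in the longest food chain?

3 links

One longest chain: Mesquite → Pocket Mouse → Whiptail Lizard → Rattlesnake.
It has 4 species and 3 links.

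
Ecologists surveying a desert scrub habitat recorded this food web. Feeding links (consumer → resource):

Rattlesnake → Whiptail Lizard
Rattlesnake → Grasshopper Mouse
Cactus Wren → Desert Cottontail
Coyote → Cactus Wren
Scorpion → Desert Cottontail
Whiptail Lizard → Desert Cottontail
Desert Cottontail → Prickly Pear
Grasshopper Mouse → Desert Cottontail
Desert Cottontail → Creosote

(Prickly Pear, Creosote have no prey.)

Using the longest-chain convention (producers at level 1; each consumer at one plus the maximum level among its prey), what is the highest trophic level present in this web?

4

Producers (level 1): Prickly Pear, Creosote.
Prickly Pear → Desert Cottontail → Cactus Wren → Coyote gives Coyote level 4.
No species has a prey at level 4, so no species reaches level 5.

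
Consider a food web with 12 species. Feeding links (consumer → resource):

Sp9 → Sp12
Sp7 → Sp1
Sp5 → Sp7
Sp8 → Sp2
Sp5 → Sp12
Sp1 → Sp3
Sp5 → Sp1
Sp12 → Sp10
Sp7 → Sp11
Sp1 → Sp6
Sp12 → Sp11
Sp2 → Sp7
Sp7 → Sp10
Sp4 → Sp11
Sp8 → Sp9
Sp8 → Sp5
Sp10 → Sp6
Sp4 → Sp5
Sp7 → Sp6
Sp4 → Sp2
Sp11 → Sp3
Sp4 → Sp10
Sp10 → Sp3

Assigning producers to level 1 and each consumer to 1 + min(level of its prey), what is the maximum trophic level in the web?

Producers (level 1): Sp6, Sp3.
Following each consumer down to its lowest-level prey: Sp3 → Sp11 → Sp12 → Sp9 (levels 1 through 4).
All prey of Sp9 (Sp12 3) are at level 3 or above, so Sp9 is at level 1 + 3 = 4.
Every consumer has at least one prey at level 3 or below, so none exceeds level 4.

4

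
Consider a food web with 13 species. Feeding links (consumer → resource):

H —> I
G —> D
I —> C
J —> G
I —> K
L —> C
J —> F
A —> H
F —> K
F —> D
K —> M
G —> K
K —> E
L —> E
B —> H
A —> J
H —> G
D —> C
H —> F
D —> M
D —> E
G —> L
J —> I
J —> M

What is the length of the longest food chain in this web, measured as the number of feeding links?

4 links

One longest chain: M → K → I → J → A.
It has 5 species and 4 links.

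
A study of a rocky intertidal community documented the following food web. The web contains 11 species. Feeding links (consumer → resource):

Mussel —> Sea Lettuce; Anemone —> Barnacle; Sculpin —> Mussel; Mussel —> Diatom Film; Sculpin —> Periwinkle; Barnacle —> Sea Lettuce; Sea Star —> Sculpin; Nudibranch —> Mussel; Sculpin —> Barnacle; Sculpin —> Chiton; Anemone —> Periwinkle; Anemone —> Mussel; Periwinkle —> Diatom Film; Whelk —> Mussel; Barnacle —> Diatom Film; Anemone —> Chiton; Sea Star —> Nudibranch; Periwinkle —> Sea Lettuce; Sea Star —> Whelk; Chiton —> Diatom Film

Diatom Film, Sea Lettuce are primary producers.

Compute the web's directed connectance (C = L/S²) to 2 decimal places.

C = 0.17

The web has S = 11 species and L = 20 feeding links.
C = L / S² = 20 / 121 = 0.1653 ≈ 0.17.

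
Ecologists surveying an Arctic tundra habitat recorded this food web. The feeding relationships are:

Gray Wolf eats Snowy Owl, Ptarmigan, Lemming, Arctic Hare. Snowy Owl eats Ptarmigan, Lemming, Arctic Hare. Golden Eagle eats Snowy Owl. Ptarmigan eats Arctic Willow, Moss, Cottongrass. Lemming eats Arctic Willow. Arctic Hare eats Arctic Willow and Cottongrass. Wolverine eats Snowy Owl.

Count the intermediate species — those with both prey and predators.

Intermediate species (has both prey and predators): Ptarmigan, Lemming, Arctic Hare, Snowy Owl.
Count: 4.

4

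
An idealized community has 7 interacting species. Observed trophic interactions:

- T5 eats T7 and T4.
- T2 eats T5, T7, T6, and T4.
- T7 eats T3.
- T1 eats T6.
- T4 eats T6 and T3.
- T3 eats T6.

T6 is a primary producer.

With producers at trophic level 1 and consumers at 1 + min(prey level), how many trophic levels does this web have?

3

Producers (level 1): T6.
Following each consumer down to its lowest-level prey: T6 → T4 → T5 (levels 1 through 3).
All prey of T5 (T4 2, T7 3) are at level 2 or above, so T5 is at level 1 + 2 = 3.
Every consumer has at least one prey at level 2 or below, so none exceeds level 3.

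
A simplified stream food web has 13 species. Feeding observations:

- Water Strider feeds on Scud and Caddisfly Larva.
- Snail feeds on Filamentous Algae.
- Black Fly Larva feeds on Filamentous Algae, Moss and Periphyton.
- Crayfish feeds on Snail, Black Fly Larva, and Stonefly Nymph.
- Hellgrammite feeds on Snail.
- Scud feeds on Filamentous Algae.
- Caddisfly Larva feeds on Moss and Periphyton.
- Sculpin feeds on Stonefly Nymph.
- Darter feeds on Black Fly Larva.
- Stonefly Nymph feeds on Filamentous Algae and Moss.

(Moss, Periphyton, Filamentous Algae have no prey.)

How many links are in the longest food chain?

One longest chain: Moss → Stonefly Nymph → Sculpin.
It has 3 species and 2 links.

2 links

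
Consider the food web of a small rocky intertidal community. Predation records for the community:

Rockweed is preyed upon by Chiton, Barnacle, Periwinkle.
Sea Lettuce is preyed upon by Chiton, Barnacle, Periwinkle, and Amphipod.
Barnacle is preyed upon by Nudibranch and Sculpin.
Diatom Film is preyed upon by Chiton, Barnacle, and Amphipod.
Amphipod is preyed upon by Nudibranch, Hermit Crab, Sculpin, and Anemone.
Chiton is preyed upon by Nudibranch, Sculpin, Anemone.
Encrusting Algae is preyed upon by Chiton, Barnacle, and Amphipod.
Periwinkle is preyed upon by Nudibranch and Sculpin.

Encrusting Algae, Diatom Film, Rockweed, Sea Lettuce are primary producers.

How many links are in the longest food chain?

2 links

One longest chain: Encrusting Algae → Amphipod → Anemone.
It has 3 species and 2 links.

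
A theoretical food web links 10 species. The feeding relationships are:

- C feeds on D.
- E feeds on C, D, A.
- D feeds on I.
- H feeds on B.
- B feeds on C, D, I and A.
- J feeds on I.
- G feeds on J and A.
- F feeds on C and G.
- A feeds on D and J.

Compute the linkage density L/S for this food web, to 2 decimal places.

L/S = 1.70

There are L = 17 links among S = 10 species.
L/S = 17/10 = 1.7000 ≈ 1.70.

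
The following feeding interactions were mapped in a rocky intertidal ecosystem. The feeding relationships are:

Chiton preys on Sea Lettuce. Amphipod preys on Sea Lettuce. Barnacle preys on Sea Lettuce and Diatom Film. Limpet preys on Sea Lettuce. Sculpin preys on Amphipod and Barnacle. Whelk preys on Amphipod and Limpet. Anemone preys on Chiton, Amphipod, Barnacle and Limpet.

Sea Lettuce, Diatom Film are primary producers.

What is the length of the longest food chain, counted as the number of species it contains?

One longest chain: Sea Lettuce → Barnacle → Sculpin.
It has 3 species and 2 links.

3 species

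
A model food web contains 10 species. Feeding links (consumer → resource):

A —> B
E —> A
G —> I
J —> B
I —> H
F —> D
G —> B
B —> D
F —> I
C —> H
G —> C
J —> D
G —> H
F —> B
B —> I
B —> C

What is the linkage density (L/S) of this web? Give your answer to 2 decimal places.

There are L = 16 links among S = 10 species.
L/S = 16/10 = 1.6000 ≈ 1.60.

L/S = 1.60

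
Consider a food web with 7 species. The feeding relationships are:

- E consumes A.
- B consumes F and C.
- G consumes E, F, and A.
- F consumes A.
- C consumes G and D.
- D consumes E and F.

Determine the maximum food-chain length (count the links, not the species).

4 links

One longest chain: A → F → D → C → B.
It has 5 species and 4 links.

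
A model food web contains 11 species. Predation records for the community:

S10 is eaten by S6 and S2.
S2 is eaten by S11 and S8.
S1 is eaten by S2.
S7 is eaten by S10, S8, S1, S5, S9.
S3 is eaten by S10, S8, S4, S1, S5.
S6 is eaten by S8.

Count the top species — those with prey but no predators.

Top species (has prey, but nothing eats it): S5, S4, S9, S11, S8.
Count: 5.

5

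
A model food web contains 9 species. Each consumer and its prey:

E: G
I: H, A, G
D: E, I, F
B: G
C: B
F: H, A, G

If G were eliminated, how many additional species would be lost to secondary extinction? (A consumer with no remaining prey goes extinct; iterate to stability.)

Remove G.
Round 1: E (all prey gone), B (all prey gone) → extinct.
Round 2: C (all prey gone) → extinct.
No further losses. Total secondary extinctions: 3.

3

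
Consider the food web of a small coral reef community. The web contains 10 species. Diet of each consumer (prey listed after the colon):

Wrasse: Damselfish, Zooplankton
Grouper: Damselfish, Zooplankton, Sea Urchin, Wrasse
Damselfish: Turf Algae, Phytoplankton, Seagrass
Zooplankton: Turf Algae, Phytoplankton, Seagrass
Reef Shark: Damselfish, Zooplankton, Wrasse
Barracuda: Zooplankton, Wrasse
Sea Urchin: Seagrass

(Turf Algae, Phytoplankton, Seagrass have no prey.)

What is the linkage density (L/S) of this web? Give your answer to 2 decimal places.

L/S = 1.80

There are L = 18 links among S = 10 species.
L/S = 18/10 = 1.8000 ≈ 1.80.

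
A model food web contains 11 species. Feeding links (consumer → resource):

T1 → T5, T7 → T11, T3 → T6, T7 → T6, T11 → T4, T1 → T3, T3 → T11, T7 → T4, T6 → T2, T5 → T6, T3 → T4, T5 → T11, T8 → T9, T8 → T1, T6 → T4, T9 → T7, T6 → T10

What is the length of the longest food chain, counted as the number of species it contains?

5 species

One longest chain: T2 → T6 → T5 → T1 → T8.
It has 5 species and 4 links.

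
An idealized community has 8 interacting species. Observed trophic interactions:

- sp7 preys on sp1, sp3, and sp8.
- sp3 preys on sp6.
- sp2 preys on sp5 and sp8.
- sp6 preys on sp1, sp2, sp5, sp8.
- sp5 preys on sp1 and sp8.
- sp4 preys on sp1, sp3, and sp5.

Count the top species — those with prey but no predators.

2

Top species (has prey, but nothing eats it): sp4, sp7.
Count: 2.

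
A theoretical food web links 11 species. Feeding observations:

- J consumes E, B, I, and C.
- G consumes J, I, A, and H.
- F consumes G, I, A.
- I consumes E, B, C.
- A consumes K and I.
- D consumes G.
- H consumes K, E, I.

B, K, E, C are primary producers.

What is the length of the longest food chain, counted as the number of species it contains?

One longest chain: B → I → J → G → D.
It has 5 species and 4 links.

5 species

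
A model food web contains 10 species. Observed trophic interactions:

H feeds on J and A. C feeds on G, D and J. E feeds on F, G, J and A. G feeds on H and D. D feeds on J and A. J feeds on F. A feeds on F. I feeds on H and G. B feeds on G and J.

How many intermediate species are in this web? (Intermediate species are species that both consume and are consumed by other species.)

5

Intermediate species (has both prey and predators): J, A, D, H, G.
Count: 5.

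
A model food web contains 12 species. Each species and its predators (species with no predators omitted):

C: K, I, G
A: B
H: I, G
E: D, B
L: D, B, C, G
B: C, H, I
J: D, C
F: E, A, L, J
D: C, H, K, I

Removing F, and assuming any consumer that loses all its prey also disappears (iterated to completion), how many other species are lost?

11

Remove F.
Round 1: E (all prey gone), A (all prey gone), L (all prey gone), J (all prey gone) → extinct.
Round 2: D (all prey gone), B (all prey gone) → extinct.
Round 3: C (all prey gone), H (all prey gone) → extinct.
Round 4: K (all prey gone), I (all prey gone), G (all prey gone) → extinct.
No further losses. Total secondary extinctions: 11.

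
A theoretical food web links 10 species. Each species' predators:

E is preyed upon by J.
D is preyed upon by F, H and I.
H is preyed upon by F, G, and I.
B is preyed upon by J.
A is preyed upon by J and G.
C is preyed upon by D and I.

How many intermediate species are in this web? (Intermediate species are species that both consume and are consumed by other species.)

Intermediate species (has both prey and predators): D, H.
Count: 2.

2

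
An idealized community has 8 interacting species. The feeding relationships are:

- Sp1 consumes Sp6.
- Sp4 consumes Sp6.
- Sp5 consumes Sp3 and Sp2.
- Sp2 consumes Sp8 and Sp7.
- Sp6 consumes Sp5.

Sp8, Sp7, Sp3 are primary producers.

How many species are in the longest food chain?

One longest chain: Sp8 → Sp2 → Sp5 → Sp6 → Sp4.
It has 5 species and 4 links.

5 species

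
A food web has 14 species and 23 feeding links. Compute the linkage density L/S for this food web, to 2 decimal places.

L/S = 1.64

There are L = 23 links among S = 14 species.
L/S = 23/14 = 1.6429 ≈ 1.64.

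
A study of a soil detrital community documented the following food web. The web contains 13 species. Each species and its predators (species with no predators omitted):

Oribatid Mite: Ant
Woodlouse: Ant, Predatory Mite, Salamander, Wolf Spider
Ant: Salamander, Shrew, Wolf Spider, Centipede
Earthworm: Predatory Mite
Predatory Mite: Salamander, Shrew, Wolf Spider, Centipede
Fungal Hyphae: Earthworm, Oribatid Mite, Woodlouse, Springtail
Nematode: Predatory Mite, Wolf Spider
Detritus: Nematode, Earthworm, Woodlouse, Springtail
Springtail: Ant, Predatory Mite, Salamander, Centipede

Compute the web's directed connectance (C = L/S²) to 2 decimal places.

The web has S = 13 species and L = 28 feeding links.
C = L / S² = 28 / 169 = 0.1657 ≈ 0.17.

C = 0.17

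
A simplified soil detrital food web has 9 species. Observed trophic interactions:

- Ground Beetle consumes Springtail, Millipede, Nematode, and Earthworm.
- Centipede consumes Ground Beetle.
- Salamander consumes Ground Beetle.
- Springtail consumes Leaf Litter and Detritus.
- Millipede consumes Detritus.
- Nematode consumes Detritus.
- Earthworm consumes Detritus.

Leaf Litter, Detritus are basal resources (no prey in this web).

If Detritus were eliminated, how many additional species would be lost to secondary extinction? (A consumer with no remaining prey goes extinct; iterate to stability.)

Remove Detritus.
Round 1: Earthworm (all prey gone), Nematode (all prey gone), Millipede (all prey gone) → extinct.
No further losses. Total secondary extinctions: 3.

3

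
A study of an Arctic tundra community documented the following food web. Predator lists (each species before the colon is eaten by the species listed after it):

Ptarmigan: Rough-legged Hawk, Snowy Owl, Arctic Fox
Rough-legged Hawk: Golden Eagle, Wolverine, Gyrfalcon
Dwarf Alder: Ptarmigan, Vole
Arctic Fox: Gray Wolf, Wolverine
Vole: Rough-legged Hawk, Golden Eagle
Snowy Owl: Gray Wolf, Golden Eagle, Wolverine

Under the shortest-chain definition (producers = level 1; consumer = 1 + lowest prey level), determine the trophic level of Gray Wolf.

Dwarf Alder is a producer → level 1.
Ptarmigan eats Dwarf Alder → level 2.
Snowy Owl eats Ptarmigan → level 3.
Gray Wolf eats Snowy Owl → level 4.
No prey of Gray Wolf is below level 3, so 4 is the minimum.

Trophic level 4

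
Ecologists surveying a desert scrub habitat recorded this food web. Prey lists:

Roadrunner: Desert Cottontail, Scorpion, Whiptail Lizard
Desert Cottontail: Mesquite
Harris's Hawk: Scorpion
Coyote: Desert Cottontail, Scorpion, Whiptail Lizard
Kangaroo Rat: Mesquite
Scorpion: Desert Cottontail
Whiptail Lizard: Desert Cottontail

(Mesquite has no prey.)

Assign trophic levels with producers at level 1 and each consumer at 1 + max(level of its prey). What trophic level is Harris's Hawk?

Trophic level 4

Mesquite is a producer → level 1.
Desert Cottontail eats Mesquite → level 2.
Scorpion eats Desert Cottontail → level 3.
Harris's Hawk eats Scorpion → level 4.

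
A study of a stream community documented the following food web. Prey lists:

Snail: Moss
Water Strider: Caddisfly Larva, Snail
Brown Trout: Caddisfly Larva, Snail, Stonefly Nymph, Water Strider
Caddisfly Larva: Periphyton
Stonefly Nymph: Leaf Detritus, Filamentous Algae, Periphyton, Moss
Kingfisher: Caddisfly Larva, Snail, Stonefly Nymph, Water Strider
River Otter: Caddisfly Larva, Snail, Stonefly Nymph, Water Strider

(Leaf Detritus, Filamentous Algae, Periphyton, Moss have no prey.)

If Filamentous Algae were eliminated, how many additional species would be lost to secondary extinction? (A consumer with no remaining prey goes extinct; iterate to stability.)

0

Remove Filamentous Algae.
Every predator of it retains at least one other prey: Stonefly Nymph still has Leaf Detritus, Periphyton, Moss.
No consumer loses all prey, so no secondary extinctions occur.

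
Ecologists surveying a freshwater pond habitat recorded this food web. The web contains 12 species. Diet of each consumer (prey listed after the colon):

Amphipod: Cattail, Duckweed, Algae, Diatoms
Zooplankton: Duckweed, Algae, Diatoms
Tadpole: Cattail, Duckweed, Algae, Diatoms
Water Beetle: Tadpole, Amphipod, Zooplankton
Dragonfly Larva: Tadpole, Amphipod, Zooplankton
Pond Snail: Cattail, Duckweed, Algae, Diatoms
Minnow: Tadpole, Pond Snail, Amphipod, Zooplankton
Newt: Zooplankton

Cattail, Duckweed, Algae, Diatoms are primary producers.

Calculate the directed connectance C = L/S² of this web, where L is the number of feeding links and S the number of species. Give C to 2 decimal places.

C = 0.18

The web has S = 12 species and L = 26 feeding links.
C = L / S² = 26 / 144 = 0.1806 ≈ 0.18.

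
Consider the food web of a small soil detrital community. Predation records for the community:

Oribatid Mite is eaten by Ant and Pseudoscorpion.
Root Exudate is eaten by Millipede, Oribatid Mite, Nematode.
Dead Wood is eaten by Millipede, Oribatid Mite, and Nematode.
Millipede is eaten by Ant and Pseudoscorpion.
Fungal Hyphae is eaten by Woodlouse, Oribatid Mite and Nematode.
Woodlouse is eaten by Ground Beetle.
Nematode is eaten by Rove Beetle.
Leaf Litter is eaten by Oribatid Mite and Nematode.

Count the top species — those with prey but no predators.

4

Top species (has prey, but nothing eats it): Pseudoscorpion, Rove Beetle, Ground Beetle, Ant.
Count: 4.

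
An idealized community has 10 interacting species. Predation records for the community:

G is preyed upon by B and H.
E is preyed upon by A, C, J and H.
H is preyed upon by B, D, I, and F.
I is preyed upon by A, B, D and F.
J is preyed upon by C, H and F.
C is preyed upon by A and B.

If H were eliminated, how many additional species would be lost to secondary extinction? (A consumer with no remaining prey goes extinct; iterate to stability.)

Remove H.
Round 1: I (all prey gone) → extinct.
Round 2: D (all prey gone) → extinct.
No further losses. Total secondary extinctions: 2.

2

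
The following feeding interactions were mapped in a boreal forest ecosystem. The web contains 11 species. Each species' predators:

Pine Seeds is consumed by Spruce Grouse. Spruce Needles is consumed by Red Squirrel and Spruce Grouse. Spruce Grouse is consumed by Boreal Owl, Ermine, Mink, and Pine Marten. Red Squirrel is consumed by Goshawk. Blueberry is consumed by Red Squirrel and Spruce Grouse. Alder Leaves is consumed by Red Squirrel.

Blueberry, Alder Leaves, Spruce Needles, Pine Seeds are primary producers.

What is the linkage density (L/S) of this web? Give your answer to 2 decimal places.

L/S = 1.00

There are L = 11 links among S = 11 species.
L/S = 11/11 = 1.0000 ≈ 1.00.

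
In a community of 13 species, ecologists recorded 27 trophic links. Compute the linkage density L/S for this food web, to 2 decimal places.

L/S = 2.08

There are L = 27 links among S = 13 species.
L/S = 27/13 = 2.0769 ≈ 2.08.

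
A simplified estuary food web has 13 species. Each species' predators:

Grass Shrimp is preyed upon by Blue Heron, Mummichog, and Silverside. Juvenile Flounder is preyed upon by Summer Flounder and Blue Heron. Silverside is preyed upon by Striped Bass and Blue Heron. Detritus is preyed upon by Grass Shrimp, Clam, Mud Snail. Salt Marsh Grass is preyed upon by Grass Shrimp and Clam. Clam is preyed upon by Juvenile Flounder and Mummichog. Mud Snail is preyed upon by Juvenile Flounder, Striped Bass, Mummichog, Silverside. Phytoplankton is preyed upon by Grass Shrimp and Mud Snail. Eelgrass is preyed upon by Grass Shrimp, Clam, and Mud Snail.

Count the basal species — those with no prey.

4

Basal species (no prey listed): Phytoplankton, Salt Marsh Grass, Eelgrass, Detritus.
Count: 4.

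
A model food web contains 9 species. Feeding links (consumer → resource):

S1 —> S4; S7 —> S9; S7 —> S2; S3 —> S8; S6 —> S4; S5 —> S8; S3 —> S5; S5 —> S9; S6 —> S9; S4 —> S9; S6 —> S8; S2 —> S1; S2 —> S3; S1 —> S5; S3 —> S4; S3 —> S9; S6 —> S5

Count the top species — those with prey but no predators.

Top species (has prey, but nothing eats it): S6, S7.
Count: 2.

2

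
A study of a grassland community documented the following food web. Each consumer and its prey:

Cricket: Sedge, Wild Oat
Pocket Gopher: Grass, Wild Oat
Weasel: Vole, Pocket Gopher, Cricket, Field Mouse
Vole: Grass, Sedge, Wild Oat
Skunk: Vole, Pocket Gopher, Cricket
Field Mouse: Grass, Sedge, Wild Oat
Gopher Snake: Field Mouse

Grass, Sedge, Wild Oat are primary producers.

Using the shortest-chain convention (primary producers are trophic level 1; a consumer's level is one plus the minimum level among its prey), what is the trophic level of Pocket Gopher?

Grass is a producer → level 1.
Pocket Gopher eats Grass → level 2.

Trophic level 2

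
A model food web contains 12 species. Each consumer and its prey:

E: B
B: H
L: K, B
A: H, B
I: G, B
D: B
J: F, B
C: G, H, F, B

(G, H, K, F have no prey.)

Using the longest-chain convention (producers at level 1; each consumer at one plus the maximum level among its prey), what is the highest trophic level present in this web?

3

Producers (level 1): G, H, K, F.
H → B → A gives A level 3.
No species has a prey at level 3, so no species reaches level 4.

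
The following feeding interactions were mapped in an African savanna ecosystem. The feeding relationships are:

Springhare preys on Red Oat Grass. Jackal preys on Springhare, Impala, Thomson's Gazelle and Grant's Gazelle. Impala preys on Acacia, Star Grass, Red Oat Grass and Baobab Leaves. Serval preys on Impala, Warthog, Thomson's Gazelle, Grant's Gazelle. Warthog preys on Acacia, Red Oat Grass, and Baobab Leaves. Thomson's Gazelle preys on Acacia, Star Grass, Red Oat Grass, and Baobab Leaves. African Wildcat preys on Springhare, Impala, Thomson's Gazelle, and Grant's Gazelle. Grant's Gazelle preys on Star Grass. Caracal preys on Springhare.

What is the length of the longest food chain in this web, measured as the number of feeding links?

2 links

One longest chain: Red Oat Grass → Thomson's Gazelle → Serval.
It has 3 species and 2 links.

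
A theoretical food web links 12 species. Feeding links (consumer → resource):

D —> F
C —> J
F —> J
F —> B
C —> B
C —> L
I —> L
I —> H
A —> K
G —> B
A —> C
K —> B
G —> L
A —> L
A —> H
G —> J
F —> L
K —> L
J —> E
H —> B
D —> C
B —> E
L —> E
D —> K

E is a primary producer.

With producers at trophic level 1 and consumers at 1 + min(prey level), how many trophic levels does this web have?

Producers (level 1): E.
Following each consumer down to its lowest-level prey: E → J → F → D (levels 1 through 4).
All prey of D (F 3, K 3, C 3) are at level 3 or above, so D is at level 1 + 3 = 4.
Every consumer has at least one prey at level 3 or below, so none exceeds level 4.

4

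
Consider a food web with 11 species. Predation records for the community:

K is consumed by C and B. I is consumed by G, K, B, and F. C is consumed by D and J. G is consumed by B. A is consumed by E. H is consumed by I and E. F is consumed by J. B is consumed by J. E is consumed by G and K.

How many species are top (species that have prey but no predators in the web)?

Top species (has prey, but nothing eats it): D, J.
Count: 2.

2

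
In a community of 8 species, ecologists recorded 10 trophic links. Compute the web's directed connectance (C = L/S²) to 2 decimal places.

The web has S = 8 species and L = 10 feeding links.
C = L / S² = 10 / 64 = 0.1562 ≈ 0.16.

C = 0.16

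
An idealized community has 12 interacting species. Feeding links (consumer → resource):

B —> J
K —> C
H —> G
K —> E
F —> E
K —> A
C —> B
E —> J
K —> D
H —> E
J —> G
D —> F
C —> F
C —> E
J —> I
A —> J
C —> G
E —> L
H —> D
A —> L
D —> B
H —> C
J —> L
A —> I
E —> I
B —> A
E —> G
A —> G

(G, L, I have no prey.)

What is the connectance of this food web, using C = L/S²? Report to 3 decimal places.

The web has S = 12 species and L = 28 feeding links.
C = L / S² = 28 / 144 = 0.1944 ≈ 0.194.

C = 0.194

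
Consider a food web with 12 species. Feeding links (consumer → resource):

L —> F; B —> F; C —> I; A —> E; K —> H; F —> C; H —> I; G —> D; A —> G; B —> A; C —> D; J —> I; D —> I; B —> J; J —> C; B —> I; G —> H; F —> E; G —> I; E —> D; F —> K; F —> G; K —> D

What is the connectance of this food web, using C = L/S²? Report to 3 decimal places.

C = 0.160

The web has S = 12 species and L = 23 feeding links.
C = L / S² = 23 / 144 = 0.1597 ≈ 0.160.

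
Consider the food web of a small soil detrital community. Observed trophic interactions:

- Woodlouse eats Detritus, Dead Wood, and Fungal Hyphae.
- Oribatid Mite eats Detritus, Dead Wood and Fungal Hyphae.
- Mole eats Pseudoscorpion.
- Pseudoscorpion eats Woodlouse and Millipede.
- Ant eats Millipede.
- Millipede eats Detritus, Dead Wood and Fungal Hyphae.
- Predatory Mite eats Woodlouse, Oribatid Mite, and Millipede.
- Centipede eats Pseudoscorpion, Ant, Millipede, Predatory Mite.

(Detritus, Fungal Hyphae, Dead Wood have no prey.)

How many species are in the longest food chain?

One longest chain: Detritus → Woodlouse → Pseudoscorpion → Centipede.
It has 4 species and 3 links.

4 species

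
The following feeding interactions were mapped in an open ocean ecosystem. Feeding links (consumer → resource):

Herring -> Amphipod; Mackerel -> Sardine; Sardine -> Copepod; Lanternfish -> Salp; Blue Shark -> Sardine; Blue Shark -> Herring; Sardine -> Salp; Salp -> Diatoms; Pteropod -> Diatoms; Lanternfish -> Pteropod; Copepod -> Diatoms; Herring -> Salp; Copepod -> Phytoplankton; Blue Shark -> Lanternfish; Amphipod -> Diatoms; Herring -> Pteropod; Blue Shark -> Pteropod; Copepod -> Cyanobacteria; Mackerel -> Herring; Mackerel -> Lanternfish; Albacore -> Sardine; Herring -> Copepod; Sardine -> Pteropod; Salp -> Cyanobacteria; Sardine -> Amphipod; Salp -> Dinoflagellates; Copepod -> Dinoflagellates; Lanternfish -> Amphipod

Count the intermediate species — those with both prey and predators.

7

Intermediate species (has both prey and predators): Amphipod, Copepod, Salp, Pteropod, Sardine, Lanternfish, Herring.
Count: 7.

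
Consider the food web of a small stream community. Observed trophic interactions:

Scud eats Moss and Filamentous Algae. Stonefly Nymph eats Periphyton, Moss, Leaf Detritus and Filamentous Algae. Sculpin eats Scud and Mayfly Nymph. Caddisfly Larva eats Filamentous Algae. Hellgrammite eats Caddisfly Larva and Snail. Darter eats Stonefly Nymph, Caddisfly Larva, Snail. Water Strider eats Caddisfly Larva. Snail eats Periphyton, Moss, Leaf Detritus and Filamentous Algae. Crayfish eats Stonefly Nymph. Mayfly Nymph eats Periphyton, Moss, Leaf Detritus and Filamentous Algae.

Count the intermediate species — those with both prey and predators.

5

Intermediate species (has both prey and predators): Mayfly Nymph, Snail, Caddisfly Larva, Stonefly Nymph, Scud.
Count: 5.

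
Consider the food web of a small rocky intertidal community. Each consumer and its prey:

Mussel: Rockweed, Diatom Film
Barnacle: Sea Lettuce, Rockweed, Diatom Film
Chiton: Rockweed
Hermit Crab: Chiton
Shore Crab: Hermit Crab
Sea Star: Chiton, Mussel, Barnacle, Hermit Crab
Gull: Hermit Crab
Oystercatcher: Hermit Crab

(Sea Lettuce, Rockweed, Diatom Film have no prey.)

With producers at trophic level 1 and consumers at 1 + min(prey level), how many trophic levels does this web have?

Producers (level 1): Sea Lettuce, Rockweed, Diatom Film.
Following each consumer down to its lowest-level prey: Rockweed → Chiton → Hermit Crab → Shore Crab (levels 1 through 4).
All prey of Shore Crab (Hermit Crab 3) are at level 3 or above, so Shore Crab is at level 1 + 3 = 4.
Every consumer has at least one prey at level 3 or below, so none exceeds level 4.

4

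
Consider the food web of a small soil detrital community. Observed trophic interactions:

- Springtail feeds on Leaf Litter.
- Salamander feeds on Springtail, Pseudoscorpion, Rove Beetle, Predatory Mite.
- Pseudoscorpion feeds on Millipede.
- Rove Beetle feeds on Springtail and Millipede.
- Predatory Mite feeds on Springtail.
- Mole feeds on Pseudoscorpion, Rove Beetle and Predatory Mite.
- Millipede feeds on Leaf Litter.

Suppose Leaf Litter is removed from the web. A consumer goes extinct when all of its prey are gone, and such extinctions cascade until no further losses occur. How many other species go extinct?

7

Remove Leaf Litter.
Round 1: Millipede (all prey gone), Springtail (all prey gone) → extinct.
Round 2: Predatory Mite (all prey gone), Rove Beetle (all prey gone), Pseudoscorpion (all prey gone) → extinct.
Round 3: Mole (all prey gone), Salamander (all prey gone) → extinct.
No further losses. Total secondary extinctions: 7.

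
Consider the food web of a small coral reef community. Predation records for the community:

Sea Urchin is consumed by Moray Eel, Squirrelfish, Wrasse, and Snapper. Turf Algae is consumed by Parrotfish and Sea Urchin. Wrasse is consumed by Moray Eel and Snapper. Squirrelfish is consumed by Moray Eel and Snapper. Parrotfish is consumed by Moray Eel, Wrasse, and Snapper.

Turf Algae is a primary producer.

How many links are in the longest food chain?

3 links

One longest chain: Turf Algae → Sea Urchin → Squirrelfish → Moray Eel.
It has 4 species and 3 links.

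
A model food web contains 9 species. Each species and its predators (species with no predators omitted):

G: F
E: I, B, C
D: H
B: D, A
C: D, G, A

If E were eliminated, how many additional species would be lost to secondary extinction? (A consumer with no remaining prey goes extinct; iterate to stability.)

Remove E.
Round 1: I (all prey gone), B (all prey gone), C (all prey gone) → extinct.
Round 2: D (all prey gone), G (all prey gone), A (all prey gone) → extinct.
Round 3: H (all prey gone), F (all prey gone) → extinct.
No further losses. Total secondary extinctions: 8.

8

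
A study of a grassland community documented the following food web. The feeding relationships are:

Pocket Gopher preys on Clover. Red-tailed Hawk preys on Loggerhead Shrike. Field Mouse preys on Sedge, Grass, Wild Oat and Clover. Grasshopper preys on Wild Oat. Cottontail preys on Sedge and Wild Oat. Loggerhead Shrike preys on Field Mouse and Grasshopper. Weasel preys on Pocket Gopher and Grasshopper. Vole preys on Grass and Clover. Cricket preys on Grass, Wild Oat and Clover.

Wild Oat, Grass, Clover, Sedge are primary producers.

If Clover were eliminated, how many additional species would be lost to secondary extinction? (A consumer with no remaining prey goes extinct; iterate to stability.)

1

Remove Clover.
Round 1: Pocket Gopher (all prey gone) → extinct.
No further losses. Total secondary extinctions: 1.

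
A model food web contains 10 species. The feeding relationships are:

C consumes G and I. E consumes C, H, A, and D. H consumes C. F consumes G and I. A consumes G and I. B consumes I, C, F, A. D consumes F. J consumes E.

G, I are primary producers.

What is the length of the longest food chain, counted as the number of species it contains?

One longest chain: G → C → H → E → J.
It has 5 species and 4 links.

5 species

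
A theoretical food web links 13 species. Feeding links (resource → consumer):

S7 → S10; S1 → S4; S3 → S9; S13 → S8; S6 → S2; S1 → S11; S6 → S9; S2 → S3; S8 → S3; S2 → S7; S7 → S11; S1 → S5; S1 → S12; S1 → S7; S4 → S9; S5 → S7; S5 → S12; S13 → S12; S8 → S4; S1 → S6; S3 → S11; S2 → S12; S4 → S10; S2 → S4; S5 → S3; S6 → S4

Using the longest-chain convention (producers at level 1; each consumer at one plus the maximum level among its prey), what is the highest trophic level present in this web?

Producers (level 1): S13, S1.
S1 → S6 → S2 → S3 → S9 gives S9 level 5.
No species has a prey at level 5, so no species reaches level 6.

5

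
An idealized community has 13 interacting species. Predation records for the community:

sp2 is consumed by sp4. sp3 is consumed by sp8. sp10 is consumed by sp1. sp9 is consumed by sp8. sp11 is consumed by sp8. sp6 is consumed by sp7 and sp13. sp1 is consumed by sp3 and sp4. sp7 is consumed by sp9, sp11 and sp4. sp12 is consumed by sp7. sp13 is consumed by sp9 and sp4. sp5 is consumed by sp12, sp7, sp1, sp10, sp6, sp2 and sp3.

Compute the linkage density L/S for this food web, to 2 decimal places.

L/S = 1.69

There are L = 22 links among S = 13 species.
L/S = 22/13 = 1.6923 ≈ 1.69.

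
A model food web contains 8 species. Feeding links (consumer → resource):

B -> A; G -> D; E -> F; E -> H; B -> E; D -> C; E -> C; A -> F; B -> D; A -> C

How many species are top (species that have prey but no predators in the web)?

2

Top species (has prey, but nothing eats it): B, G.
Count: 2.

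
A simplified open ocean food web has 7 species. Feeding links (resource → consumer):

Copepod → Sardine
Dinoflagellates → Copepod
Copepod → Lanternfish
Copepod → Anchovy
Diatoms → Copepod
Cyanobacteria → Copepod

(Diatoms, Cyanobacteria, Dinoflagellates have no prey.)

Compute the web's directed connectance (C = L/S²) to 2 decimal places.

The web has S = 7 species and L = 6 feeding links.
C = L / S² = 6 / 49 = 0.1224 ≈ 0.12.

C = 0.12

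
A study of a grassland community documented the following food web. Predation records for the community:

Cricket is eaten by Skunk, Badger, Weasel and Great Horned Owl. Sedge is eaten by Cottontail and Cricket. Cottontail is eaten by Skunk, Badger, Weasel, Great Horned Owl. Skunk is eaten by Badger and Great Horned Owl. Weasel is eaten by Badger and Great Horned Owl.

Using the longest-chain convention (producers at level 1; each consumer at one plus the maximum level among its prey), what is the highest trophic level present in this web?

Producers (level 1): Sedge.
Sedge → Cricket → Skunk → Badger gives Badger level 4.
No species has a prey at level 4, so no species reaches level 5.

4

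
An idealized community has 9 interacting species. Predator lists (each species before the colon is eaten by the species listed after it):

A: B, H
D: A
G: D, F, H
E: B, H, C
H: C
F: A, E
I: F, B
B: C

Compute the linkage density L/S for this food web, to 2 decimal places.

L/S = 1.67

There are L = 15 links among S = 9 species.
L/S = 15/9 = 1.6667 ≈ 1.67.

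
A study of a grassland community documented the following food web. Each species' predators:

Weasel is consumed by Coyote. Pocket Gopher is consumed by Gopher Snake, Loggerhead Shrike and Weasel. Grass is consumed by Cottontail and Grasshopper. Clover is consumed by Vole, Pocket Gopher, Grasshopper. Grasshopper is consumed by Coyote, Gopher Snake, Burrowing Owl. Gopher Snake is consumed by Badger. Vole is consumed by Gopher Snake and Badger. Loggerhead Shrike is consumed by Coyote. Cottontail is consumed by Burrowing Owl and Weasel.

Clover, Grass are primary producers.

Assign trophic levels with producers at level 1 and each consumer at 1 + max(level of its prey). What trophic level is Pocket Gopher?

Clover is a producer → level 1.
Pocket Gopher eats Clover → level 2.

Trophic level 2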